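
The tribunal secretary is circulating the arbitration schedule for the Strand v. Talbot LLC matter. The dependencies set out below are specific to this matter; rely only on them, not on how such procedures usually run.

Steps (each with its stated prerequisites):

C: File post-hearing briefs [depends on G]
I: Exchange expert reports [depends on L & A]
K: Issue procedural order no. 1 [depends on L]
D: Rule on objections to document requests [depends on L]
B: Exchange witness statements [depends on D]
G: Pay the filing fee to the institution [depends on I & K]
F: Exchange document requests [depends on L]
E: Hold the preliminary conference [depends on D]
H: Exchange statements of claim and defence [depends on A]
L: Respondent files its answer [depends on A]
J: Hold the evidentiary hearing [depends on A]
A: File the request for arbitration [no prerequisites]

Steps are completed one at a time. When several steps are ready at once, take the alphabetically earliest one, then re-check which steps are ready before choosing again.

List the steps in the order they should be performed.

A is the only step with nothing outstanding, so it goes first.
Ready: H, J and L. H has the earlier label → H.
Ready: J and L. J has the earlier label → J.
L needed A, now all done → L.
D, F, I and K are all available; D has the earlier label → D.
Ready: B, E, F, I and K. B has the earlier label → B.
E, F, I and K are all available; E has the earlier label → E.
Ready: F, I and K. F has the earlier label → F.
Now I and K have their prerequisites met. I has the earlier label, so I next.
That leaves K as the only ready step → K.
That leaves G as the only ready step → G.
C needed G, now all done → C.

A, H, J, L, D, B, E, F, I, K, G, C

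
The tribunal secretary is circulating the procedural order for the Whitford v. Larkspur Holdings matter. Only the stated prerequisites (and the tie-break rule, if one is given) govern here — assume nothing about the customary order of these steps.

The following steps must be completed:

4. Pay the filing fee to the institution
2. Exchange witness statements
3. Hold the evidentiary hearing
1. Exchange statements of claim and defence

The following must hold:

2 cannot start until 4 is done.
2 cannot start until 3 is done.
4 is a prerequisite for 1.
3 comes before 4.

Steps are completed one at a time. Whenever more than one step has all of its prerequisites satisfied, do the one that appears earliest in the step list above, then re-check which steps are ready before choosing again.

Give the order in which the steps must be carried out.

3 → 4 → 2 → 1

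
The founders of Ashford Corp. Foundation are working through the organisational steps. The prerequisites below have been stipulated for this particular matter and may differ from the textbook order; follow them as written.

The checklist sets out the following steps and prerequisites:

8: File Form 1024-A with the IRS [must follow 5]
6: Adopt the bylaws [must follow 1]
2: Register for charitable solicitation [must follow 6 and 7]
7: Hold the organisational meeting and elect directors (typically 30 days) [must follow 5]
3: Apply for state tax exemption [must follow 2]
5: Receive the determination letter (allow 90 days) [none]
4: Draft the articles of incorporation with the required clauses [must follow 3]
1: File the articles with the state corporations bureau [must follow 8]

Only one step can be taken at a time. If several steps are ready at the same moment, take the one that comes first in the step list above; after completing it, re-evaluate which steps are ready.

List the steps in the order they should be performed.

5, 8, 7, 1, 6, 2, 3, 4

5 is the only step with nothing outstanding, so it goes first.
8 and 7 are both available; 8 is listed earlier → 8.
Now 7 and 1 have their prerequisites met. 7 is listed earlier, so 7 next.
1 needed 8, now all done → 1.
That leaves 6 as the only ready step → 6.
2 is the only step now ready → 2.
That leaves 3 as the only ready step → 3.
4 needed 3, now all done → 4.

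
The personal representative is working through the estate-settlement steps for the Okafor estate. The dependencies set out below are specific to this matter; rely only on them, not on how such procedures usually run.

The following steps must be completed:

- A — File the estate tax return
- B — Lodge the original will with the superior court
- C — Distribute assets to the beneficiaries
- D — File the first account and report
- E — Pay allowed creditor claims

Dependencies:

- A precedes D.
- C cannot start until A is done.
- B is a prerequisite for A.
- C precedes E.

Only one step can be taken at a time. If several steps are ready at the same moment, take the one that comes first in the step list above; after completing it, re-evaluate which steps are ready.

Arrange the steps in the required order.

B, A, C, D, E

B has no prerequisites → B first.
A needed B, now all done → A.
Now C and D have their prerequisites met. C is listed earlier, so C next.
Ready: D and E. D is listed earlier → D.
E needed C, now all done → E.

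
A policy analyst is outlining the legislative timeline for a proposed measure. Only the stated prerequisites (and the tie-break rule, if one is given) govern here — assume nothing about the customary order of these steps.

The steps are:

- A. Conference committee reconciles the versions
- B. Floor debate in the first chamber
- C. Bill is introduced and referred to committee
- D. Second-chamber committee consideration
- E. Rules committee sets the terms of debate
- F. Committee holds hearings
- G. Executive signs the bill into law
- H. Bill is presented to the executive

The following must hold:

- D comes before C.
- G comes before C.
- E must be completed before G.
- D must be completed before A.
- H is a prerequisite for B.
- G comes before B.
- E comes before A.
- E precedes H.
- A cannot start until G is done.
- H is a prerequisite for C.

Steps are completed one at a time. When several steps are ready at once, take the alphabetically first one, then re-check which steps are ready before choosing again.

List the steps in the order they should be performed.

D, E and F have no prerequisites; D has the earlier label, so D is first.
Now E and F have their prerequisites met. E has the earlier label, so E next.
G and H now also ready, so the ready set is {F, G, H}; F has the earlier label → F.
G and H are both available; G has the earlier label → G.
Now A and H have their prerequisites met. A has the earlier label, so A next.
H needed E, now all done → H.
B and C are both available; B has the earlier label → B.
Next only C has its prerequisites met → C.

D, E, F, G, A, H, B, C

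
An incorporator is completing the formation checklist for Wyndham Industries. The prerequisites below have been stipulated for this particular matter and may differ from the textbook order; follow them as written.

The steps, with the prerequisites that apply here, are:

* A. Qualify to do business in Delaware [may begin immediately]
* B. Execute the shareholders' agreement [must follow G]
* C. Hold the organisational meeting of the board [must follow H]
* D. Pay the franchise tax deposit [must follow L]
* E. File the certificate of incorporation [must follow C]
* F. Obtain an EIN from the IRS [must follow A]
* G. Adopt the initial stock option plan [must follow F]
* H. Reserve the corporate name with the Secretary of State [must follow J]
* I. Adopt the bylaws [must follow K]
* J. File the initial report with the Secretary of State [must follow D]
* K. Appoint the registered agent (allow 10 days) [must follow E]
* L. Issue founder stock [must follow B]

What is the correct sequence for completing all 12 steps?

A, F, G, B, L, D, J, H, C, E, K, I

Only A has no prerequisites, so it is first.
F needed A, now all done → F.
That leaves G as the only ready step → G.
Next only B has its prerequisites met → B.
Next only L has its prerequisites met → L.
D needed L, now all done → D.
J needed D, now all done → J.
H needed J, now all done → H.
C needed H, now all done → C.
That leaves E as the only ready step → E.
K needed E, now all done → K.
Next only I has its prerequisites met → I.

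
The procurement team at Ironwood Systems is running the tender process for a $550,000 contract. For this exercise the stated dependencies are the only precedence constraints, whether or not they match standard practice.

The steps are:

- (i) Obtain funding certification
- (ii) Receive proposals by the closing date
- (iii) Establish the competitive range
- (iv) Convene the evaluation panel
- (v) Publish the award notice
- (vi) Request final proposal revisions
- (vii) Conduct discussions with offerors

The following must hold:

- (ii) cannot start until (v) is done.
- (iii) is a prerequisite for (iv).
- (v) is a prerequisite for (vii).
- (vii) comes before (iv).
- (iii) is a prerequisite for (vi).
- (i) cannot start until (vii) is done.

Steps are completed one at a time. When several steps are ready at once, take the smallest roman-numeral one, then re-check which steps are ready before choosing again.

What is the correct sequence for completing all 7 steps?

Nothing is required for (iii) and (v). (iii) has the earlier label → (iii) first.
(v) and (vi) are both available; (v) has the earlier label → (v).
(ii) and (vii) now also ready, so the ready set is {(ii), (vi), (vii)}; (ii) has the earlier label → (ii).
Now (vi) and (vii) have their prerequisites met. (vi) has the earlier label, so (vi) next.
Next only (vii) has its prerequisites met → (vii).
Ready: (i) and (iv). (i) has the earlier label → (i).
(iv) needed (iii) and (vii), now all done → (iv).

(iii) → (v) → (ii) → (vi) → (vii) → (i) → (iv)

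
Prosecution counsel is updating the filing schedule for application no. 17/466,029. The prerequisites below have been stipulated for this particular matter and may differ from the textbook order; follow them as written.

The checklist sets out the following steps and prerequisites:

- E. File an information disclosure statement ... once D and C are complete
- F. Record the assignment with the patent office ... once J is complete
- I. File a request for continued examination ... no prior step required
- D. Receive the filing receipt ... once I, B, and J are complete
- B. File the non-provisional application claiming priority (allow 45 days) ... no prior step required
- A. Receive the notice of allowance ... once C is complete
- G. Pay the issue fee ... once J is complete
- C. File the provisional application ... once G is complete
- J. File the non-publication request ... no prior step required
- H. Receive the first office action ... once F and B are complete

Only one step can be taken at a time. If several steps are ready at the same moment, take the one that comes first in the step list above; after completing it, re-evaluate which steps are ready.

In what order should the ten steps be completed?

I, B and J have no prerequisites; I is listed earlier, so I is first.
Ready: B and J. B is listed earlier → B.
That leaves J as the only ready step → J.
F, D and G are all available; F is listed earlier → F.
H now also ready, so the ready set is {D, G, H}; D is listed earlier → D.
Ready: G and H. G is listed earlier → G.
Now C and H have their prerequisites met. C is listed earlier, so C next.
E and A now also ready, so the ready set is {E, A, H}; E is listed earlier → E.
A and H are both available; A is listed earlier → A.
H needed F and B, now all done → H.

I, B, J, F, D, G, C, E, A, H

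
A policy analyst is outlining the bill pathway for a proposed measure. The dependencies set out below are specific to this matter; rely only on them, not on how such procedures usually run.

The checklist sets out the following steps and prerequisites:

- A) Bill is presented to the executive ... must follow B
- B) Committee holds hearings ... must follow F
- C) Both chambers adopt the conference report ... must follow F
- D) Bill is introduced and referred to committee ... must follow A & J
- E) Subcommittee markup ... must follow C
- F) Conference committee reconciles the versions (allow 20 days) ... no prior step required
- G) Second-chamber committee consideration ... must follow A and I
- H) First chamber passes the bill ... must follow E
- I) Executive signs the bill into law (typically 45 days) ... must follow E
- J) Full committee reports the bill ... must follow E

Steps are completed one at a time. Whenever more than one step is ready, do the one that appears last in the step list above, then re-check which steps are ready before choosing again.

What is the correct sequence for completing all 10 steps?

F, C, E, J, I, H, B, A, G, D

F has no prerequisites → F first.
C and B are both available; C is listed later → C.
Ready: E and B. E is listed later → E.
J, I and H now also ready, so the ready set is {J, I, H, B}; J is listed later → J.
I, H and B are all available; I is listed later → I.
Now H and B have their prerequisites met. H is listed later, so H next.
That leaves B as the only ready step → B.
A is the only step now ready → A.
Now G and D have their prerequisites met. G is listed later, so G next.
Next only D has its prerequisites met → D.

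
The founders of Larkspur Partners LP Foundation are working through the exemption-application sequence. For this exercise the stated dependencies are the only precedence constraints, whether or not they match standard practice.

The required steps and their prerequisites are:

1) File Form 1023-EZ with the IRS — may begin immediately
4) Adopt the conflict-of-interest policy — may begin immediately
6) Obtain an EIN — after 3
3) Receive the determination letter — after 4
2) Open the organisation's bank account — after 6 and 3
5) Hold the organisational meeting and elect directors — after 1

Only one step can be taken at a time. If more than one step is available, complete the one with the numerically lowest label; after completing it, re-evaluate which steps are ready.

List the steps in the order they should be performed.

1, 4, 3, 5, 6, 2

Nothing is required for 1 and 4. 1 has the earlier label → 1 first.
5 now also ready, so the ready set is {4, 5}; 4 has the earlier label → 4.
Now 3 and 5 have their prerequisites met. 3 has the earlier label, so 3 next.
Now 5 and 6 have their prerequisites met. 5 has the earlier label, so 5 next.
6 needed 3, now all done → 6.
That leaves 2 as the only ready step → 2.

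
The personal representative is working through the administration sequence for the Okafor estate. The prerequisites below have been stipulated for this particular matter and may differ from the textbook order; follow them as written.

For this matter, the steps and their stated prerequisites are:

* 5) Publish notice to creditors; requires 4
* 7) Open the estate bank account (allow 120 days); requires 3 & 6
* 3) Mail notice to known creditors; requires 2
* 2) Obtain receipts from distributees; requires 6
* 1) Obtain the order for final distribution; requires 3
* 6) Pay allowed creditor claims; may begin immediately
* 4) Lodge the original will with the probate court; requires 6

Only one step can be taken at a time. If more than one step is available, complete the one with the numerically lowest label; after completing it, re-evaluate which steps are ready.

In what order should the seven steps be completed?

6 has no prerequisites → 6 first.
Now 2 and 4 have their prerequisites met. 2 has the earlier label, so 2 next.
3 and 4 are both available; 3 has the earlier label → 3.
Now 1, 4 and 7 have their prerequisites met. 1 has the earlier label, so 1 next.
Now 4 and 7 have their prerequisites met. 4 has the earlier label, so 4 next.
5 now also ready, so the ready set is {5, 7}; 5 has the earlier label → 5.
That leaves 7 as the only ready step → 7.

6, 2, 3, 1, 4, 5, 7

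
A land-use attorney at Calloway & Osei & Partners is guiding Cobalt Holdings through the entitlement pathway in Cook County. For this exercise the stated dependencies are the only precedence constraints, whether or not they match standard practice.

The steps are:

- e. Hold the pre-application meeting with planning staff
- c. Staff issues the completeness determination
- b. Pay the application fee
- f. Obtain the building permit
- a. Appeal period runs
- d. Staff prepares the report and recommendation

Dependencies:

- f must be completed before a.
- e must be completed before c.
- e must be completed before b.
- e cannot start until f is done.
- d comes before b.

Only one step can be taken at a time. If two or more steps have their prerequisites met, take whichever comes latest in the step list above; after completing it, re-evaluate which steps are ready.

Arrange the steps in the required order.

Nothing is required for d and f. d is listed later → d first.
Next only f has its prerequisites met → f.
a and e are both available; a is listed later → a.
That leaves e as the only ready step → e.
b and c are both available; b is listed later → b.
c is the only step now ready → c.

d, f, a, e, b, c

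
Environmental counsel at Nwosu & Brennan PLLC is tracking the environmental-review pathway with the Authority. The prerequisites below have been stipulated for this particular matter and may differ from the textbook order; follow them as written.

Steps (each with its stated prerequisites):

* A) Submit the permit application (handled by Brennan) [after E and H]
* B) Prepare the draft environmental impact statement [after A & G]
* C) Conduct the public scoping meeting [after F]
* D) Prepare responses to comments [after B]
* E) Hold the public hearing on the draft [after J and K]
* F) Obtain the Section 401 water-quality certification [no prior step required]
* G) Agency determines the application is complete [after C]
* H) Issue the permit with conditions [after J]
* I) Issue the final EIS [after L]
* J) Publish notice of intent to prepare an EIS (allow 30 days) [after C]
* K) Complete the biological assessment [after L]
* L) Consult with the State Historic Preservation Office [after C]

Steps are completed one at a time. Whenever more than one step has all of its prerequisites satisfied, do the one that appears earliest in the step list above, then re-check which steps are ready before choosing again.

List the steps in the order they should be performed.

F has no prerequisites → F first.
Next only C has its prerequisites met → C.
G, J and L are all available; G is listed earlier → G.
J and L are both available; J is listed earlier → J.
H and L are both available; H is listed earlier → H.
L is the only step now ready → L.
Ready: I and K. I is listed earlier → I.
K needed L, now all done → K.
Next only E has its prerequisites met → E.
A is the only step now ready → A.
B is the only step now ready → B.
D needed B, now all done → D.

F, C, G, J, H, L, I, K, E, A, B, D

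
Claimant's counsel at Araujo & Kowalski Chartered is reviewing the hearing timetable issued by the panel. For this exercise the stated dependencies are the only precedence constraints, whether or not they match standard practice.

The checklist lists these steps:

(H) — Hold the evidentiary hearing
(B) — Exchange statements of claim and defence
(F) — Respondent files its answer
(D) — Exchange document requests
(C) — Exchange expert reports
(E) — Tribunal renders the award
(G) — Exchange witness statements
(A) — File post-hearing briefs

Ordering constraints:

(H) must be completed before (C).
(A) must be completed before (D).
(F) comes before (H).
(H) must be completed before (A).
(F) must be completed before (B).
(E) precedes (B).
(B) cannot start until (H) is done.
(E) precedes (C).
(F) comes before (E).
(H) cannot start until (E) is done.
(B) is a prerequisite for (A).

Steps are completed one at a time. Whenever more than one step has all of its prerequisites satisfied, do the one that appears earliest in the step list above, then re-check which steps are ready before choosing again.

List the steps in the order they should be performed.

(F) (E) (H) (B) (C) (G) (A) (D)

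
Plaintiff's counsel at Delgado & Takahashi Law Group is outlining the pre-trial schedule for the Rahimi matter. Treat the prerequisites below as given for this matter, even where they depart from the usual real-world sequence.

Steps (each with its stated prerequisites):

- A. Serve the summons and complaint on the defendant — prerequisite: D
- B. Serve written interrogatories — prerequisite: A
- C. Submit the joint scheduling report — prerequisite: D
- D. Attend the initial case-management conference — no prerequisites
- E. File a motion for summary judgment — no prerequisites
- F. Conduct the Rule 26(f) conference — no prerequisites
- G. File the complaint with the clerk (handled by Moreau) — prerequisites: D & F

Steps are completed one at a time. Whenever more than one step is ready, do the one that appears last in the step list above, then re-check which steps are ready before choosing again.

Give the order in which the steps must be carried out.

F, E and D have no prerequisites; F is listed later, so F is first.
Now E and D have their prerequisites met. E is listed later, so E next.
Next only D has its prerequisites met → D.
Ready: G, C and A. G is listed later → G.
Now C and A have their prerequisites met. C is listed later, so C next.
That leaves A as the only ready step → A.
That leaves B as the only ready step → B.

F E D G C A B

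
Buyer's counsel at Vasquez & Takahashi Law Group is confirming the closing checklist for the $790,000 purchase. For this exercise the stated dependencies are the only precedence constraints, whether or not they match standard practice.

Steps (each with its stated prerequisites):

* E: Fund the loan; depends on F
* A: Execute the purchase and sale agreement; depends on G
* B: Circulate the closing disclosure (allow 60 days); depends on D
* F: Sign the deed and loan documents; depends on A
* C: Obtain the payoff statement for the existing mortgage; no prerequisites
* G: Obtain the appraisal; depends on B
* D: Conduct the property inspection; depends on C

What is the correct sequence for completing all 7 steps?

C, D, B, G, A, F, E

C is the only step with nothing outstanding, so it goes first.
D needed C, now all done → D.
B needed D, now all done → B.
G needed B, now all done → G.
A is the only step now ready → A.
Next only F has its prerequisites met → F.
E needed F, now all done → E.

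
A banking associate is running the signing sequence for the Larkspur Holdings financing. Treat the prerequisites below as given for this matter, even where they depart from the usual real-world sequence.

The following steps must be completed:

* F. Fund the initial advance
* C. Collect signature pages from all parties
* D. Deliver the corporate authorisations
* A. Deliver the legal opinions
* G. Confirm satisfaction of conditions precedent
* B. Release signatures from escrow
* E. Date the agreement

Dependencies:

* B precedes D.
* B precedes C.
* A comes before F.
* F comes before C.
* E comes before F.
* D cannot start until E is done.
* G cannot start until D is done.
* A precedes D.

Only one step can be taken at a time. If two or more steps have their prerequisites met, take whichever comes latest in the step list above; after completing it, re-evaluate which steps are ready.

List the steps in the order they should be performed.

E, B, A, D, G, F, C

E, B and A have no prerequisites; E is listed later, so E is first.
B and A are both available; B is listed later → B.
Next only A has its prerequisites met → A.
Ready: D and F. D is listed later → D.
G and F are both available; G is listed later → G.
F needed E and A, now all done → F.
C is the only step now ready → C.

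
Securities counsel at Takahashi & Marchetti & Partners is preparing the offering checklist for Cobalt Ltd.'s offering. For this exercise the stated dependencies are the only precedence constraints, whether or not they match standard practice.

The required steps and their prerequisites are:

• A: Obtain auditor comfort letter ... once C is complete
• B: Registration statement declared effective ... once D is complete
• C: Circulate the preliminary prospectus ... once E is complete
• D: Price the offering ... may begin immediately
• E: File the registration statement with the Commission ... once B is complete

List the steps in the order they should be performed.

Only D has no prerequisites, so it is first.
That leaves B as the only ready step → B.
That leaves E as the only ready step → E.
That leaves C as the only ready step → C.
A needed C, now all done → A.

D B E C A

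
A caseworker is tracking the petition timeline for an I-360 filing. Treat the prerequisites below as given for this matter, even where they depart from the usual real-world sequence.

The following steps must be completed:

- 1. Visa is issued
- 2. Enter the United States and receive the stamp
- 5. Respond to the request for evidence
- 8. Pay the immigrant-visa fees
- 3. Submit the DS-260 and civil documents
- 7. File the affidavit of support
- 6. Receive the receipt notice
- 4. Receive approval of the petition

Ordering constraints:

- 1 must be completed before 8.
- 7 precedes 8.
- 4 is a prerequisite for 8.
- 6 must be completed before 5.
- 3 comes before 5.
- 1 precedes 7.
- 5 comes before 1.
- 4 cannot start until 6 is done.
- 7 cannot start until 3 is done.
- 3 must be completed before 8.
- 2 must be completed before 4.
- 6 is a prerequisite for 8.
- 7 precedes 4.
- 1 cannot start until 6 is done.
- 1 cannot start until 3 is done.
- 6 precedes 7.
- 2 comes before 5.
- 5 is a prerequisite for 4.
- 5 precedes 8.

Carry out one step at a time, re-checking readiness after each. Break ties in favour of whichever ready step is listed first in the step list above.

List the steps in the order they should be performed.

2 → 3 → 6 → 5 → 1 → 7 → 4 → 8

2, 3 and 6 have no prerequisites; 2 is listed earlier, so 2 is first.
3 and 6 are both available; 3 is listed earlier → 3.
Next only 6 has its prerequisites met → 6.
That leaves 5 as the only ready step → 5.
Next only 1 has its prerequisites met → 1.
7 needed 1, 3 and 6, now all done → 7.
4 is the only step now ready → 4.
8 needed 1, 5, 3, 7, 6 and 4, now all done → 8.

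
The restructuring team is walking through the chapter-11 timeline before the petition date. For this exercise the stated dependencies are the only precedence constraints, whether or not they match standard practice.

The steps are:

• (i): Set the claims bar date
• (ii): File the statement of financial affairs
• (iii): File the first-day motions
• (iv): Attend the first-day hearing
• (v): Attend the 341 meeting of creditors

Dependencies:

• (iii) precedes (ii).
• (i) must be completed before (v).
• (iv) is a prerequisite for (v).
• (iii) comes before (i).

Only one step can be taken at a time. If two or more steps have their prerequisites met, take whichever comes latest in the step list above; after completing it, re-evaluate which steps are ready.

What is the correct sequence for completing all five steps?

Nothing is required for (iv) and (iii). (iv) is listed later → (iv) first.
(iii) is the only step now ready → (iii).
Now (ii) and (i) have their prerequisites met. (ii) is listed later, so (ii) next.
(i) is the only step now ready → (i).
That leaves (v) as the only ready step → (v).

(iv) (iii) (ii) (i) (v)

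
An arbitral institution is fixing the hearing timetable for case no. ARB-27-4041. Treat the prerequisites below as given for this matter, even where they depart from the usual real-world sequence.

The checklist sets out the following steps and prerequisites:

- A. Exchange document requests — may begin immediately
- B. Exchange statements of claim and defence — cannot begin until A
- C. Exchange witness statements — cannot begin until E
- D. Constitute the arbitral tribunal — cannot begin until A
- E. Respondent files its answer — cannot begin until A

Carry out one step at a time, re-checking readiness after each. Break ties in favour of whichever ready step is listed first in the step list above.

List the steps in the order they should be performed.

A, B, D, E, C

A is the only step with nothing outstanding, so it goes first.
Ready: B, D and E. B is listed earlier → B.
D and E are both available; D is listed earlier → D.
E needed A, now all done → E.
C is the only step now ready → C.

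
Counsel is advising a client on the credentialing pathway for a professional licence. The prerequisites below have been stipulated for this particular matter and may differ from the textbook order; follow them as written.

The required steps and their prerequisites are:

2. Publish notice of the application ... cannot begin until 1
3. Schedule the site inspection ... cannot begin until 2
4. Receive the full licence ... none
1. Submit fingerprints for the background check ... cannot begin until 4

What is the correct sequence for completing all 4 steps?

4 is the only step with nothing outstanding, so it goes first.
1 is the only step now ready → 1.
That leaves 2 as the only ready step → 2.
3 needed 2, now all done → 3.

4, 1, 2, 3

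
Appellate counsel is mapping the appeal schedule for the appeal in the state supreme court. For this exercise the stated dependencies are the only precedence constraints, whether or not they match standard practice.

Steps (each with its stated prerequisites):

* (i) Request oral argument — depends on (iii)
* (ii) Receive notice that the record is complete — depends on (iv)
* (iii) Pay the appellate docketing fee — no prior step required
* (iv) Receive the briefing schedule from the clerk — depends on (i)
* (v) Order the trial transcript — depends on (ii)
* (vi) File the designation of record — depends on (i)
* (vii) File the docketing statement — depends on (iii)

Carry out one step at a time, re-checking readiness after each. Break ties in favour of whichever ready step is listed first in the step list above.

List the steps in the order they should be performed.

(iii) is the only step with nothing outstanding, so it goes first.
Now (i) and (vii) have their prerequisites met. (i) is listed earlier, so (i) next.
Ready: (iv), (vi) and (vii). (iv) is listed earlier → (iv).
(ii) now also ready, so the ready set is {(ii), (vi), (vii)}; (ii) is listed earlier → (ii).
(v) now also ready, so the ready set is {(v), (vi), (vii)}; (v) is listed earlier → (v).
Now (vi) and (vii) have their prerequisites met. (vi) is listed earlier, so (vi) next.
Next only (vii) has its prerequisites met → (vii).

(iii), (i), (iv), (ii), (v), (vi), (vii)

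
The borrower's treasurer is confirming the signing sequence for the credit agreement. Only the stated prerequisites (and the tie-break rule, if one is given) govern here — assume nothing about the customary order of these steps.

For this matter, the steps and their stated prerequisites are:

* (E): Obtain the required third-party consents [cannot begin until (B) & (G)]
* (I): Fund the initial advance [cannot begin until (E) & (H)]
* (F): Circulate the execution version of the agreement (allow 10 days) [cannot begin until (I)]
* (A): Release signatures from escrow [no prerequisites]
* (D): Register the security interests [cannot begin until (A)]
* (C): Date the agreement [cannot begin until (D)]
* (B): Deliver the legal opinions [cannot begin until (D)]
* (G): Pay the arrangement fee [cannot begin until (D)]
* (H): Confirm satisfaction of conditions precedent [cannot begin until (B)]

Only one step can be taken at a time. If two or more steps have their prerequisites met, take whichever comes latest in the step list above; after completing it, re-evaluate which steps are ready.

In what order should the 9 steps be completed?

(A), (D), (G), (B), (H), (C), (E), (I), (F)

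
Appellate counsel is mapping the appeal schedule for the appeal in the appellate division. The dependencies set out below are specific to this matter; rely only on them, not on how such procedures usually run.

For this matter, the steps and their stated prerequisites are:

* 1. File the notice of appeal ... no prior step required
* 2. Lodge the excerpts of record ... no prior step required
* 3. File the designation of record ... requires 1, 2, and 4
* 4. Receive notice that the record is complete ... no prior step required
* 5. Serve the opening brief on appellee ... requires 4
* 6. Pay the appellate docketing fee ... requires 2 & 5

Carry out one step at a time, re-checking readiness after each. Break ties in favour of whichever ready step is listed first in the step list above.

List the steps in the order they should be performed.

1 → 2 → 4 → 3 → 5 → 6

1, 2 and 4 have no prerequisites; 1 is listed earlier, so 1 is first.
2 and 4 are both available; 2 is listed earlier → 2.
Next only 4 has its prerequisites met → 4.
3 and 5 are both available; 3 is listed earlier → 3.
That leaves 5 as the only ready step → 5.
6 needed 2 and 5, now all done → 6.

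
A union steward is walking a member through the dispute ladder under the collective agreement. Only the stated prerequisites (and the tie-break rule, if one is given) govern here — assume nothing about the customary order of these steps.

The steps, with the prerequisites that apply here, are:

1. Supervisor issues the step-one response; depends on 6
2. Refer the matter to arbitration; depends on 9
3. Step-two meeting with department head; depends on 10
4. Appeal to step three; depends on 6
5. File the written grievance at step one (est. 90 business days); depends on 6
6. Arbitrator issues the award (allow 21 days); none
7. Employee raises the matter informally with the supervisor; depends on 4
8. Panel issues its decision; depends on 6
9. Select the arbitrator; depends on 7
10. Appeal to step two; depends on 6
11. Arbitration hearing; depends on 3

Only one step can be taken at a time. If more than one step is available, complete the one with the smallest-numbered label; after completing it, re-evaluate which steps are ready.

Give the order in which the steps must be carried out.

Only 6 has no prerequisites, so it is first.
1, 4, 5, 8 and 10 are all available; 1 has the earlier label → 1.
Ready: 4, 5, 8 and 10. 4 has the earlier label → 4.
Ready: 5, 7, 8 and 10. 5 has the earlier label → 5.
Ready: 7, 8 and 10. 7 has the earlier label → 7.
9 now also ready, so the ready set is {8, 9, 10}; 8 has the earlier label → 8.
Ready: 9 and 10. 9 has the earlier label → 9.
2 now also ready, so the ready set is {2, 10}; 2 has the earlier label → 2.
That leaves 10 as the only ready step → 10.
3 is the only step now ready → 3.
11 needed 3, now all done → 11.

6 1 4 5 7 8 9 2 10 3 11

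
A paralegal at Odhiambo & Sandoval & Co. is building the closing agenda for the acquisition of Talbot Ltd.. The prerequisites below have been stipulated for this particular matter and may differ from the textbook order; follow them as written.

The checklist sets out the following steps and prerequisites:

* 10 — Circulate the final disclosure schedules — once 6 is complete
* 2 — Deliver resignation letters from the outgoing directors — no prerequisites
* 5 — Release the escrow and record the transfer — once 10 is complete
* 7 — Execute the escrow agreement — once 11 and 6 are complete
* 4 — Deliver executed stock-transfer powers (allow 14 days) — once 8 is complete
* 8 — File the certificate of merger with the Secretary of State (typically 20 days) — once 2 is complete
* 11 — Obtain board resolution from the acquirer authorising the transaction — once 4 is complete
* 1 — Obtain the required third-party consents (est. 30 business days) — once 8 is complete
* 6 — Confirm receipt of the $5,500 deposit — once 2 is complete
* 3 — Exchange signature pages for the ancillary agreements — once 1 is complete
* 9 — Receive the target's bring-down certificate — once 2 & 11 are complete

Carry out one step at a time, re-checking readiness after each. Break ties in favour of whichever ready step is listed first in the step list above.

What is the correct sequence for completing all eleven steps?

2 has no prerequisites → 2 first.
Ready: 8 and 6. 8 is listed earlier → 8.
4 and 1 now also ready, so the ready set is {4, 1, 6}; 4 is listed earlier → 4.
11, 1 and 6 are all available; 11 is listed earlier → 11.
9 now also ready, so the ready set is {1, 6, 9}; 1 is listed earlier → 1.
Ready: 6, 3 and 9. 6 is listed earlier → 6.
10 and 7 now also ready, so the ready set is {10, 7, 3, 9}; 10 is listed earlier → 10.
Ready: 5, 7, 3 and 9. 5 is listed earlier → 5.
Ready: 7, 3 and 9. 7 is listed earlier → 7.
Ready: 3 and 9. 3 is listed earlier → 3.
Next only 9 has its prerequisites met → 9.

2 → 8 → 4 → 11 → 1 → 6 → 10 → 5 → 7 → 3 → 9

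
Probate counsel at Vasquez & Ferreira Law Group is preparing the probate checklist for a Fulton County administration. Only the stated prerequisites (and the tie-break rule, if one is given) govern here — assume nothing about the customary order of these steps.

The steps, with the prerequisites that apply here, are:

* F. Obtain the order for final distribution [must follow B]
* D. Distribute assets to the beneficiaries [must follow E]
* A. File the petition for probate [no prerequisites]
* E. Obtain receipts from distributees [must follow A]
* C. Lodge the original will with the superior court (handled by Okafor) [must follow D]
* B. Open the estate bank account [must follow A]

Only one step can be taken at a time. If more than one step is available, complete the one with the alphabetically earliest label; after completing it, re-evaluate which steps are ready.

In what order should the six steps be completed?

A has no prerequisites → A first.
B and E are both available; B has the earlier label → B.
E and F are both available; E has the earlier label → E.
D now also ready, so the ready set is {D, F}; D has the earlier label → D.
C now also ready, so the ready set is {C, F}; C has the earlier label → C.
F needed B, now all done → F.

A, B, E, D, C, F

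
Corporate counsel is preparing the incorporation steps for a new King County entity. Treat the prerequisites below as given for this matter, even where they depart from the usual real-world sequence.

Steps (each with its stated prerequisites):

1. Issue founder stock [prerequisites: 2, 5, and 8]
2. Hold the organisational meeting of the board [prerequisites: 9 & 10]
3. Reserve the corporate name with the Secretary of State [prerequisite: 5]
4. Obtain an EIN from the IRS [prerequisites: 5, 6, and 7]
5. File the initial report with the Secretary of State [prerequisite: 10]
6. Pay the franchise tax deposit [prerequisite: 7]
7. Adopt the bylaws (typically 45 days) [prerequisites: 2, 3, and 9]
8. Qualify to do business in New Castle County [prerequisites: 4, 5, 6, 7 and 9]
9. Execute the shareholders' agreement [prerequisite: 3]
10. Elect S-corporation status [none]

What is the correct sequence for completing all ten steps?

Only 10 has no prerequisites, so it is first.
5 needed 10, now all done → 5.
3 needed 5, now all done → 3.
That leaves 9 as the only ready step → 9.
That leaves 2 as the only ready step → 2.
7 needed 2, 3 and 9, now all done → 7.
Next only 6 has its prerequisites met → 6.
Next only 4 has its prerequisites met → 4.
That leaves 8 as the only ready step → 8.
Next only 1 has its prerequisites met → 1.

10, 5, 3, 9, 2, 7, 6, 4, 8, 1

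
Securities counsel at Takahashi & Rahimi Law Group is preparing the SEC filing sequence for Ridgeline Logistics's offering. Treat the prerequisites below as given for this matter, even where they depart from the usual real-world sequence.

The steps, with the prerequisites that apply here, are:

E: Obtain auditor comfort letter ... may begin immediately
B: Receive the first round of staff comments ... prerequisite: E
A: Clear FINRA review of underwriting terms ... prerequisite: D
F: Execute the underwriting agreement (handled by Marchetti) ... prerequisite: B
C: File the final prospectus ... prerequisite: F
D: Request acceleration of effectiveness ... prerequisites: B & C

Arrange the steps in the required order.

E → B → F → C → D → A

E is the only step with nothing outstanding, so it goes first.
B is the only step now ready → B.
F is the only step now ready → F.
C is the only step now ready → C.
D needed B and C, now all done → D.
A needed D, now all done → A.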